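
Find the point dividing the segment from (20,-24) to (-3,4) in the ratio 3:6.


Px = (3*(-3) + 6*20)/9 = 111/9 = 12.3333
Py = (3*4 + 6*(-24))/9 = -132/9 = -14.6667

P = (12.3333, -14.6667)


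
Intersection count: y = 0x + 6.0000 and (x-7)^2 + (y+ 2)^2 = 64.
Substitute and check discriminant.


Substitute y = 0x + 6.0000: (x-7)^2 + (0x+6.0000+ 2)^2 = 64
Expand to Ax^2 + Bx + C = 0, where b-k = 8
A = 1+m^2 = 1
B = 2(m(b-k) - h) = 2(0*8 - 7) = -14
C = h^2 + (b-k)^2 - r^2 = 49 + 64 - 64 = 49
disc = B^2-4AC = 196.0000 - 196.0000 = 0
disc = 0

1 intersection point (tangent)


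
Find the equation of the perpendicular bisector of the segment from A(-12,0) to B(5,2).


Midpoint = (-3.5, 1)
Slope of AB = dy/dx = 2/17 = 0.1176
Perp slope = -dx/dy = -17/2 = -8.5000
b = My - (perp slope)*Mx = 1 + (17*(-3.5))/2 = 1 - 29.7500 = -28.7500

y = -8.5000x - 28.7500


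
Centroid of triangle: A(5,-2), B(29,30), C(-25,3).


Gx = (5+29- 25)/3 = 9/3 = 3.0000
Gy = (-2+30+3)/3 = 31/3 = 10.3333

G = (3.0000, 10.3333)


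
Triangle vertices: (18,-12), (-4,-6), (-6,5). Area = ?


18*(-6-5) = -198
-4*(5+ 12) = -68
-6*(-12+ 6) = 36
sum = -230
Area = |-230|/2 = 115.0000

115.0000 sq units


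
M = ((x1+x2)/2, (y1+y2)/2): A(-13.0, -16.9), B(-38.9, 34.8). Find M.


Mx = (-13.0 - 38.9)/2 = -51.9/2 = -25.9500
My = (-16.9 + 34.8)/2 = 17.9/2 = 8.9500

(-25.9500, 8.9500)


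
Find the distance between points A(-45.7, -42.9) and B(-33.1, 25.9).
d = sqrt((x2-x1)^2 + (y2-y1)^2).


dx = -33.1 + 45.7 = 12.6
dy = 25.9 + 42.9 = 68.8
d = sqrt(158.76 + 4733.44) = sqrt(4892.2) = 69.9443

69.9443


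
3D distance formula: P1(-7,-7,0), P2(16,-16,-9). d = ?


dx=23, dy=-9, dz=-9
d = sqrt(529+81+81) = sqrt(691) = 26.2869

26.2869


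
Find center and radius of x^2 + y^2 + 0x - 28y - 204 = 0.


h = -D/2 = 0/2 = 0
k = -E/2 = 28/2 = 14
r^2 = h^2 + k^2 - F = 0 + 196 + 204 = 400
r = 20

Center (0, 14), radius = 20


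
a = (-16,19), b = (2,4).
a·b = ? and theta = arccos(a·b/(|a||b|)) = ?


a·b = -16*2 + 19*4 = -32 + 76 = 44
|a| = sqrt(256+361) = 24.8395
|b| = sqrt(4+16) = 4.4721
cos(theta) = 44/(sqrt(617)*sqrt(20)) = 44/sqrt(12340) = 0.396091
theta = arccos(44/sqrt(12340)) = 66.6660 degrees

a·b = 44, theta = 66.6660 deg


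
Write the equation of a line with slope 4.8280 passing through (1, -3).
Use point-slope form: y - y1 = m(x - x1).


y + 3 = 4.8280(x - 1)
y = 4.8280x - 3 - 4.8280*1
y = 4.8280x - 7.8280

y = 4.8280x - 7.8280


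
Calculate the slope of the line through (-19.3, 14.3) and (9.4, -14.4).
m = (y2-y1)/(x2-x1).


dy = -14.4 - 14.3 = -28.7
dx = 9.4 + 19.3 = 28.7
m = -28.7/28.7 = -1.0000

m = -1.0000


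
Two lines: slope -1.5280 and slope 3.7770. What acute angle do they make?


m1-m2 = -5.305
1+m1*m2 = -4.771256
tan(theta) = |-5.305/(-4.771256)| = 1.111867
theta = arctan(|-5.305/(-4.771256)|) = 48.0322 degrees (acute angle)

48.0322 degrees


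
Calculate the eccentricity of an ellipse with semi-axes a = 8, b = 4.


c = sqrt(64-16) = sqrt(48) = 6.9282
e = c/a = sqrt(48)/8 = 0.8660

e = 0.8660


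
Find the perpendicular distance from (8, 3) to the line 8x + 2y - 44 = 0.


|8*8 + 2*3 - 44| = |26| = 26
sqrt(64 + 4) = sqrt(68) = 8.2462
d = 26/sqrt(68) = 3.1530

3.1530


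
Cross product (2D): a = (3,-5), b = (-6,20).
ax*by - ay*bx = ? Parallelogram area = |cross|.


cross = 3*20 + 5*(-6) = 60 - 30 = 30
Parallelogram area = |30| = 30

cross = 30, parallelogram area = 30


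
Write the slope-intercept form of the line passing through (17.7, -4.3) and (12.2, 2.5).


m = (6.8)/(-5.5) = -1.2364
b = y1 - m*x1 = -4.3 - (6.8*17.7)/(-5.5) = -4.3 + 21.8836 = 17.5836

y = -1.2364x + 17.5836


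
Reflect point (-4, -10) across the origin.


Reflection rule for origin: (-x, -y)
(-4, -10) -> (4, 10)

(4, 10)


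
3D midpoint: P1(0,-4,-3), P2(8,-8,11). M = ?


Mx = (0+8)/2 = 4.0000
My = (-4- 8)/2 = -6.0000
Mz = (-3+11)/2 = 4.0000

M = (4.0000, -6.0000, 4.0000)


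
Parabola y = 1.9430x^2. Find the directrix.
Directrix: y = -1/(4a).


a = 1.9430
1/(4a) = 0.1287
directrix: y = -0.1287 = -0.1287

y = -0.1287


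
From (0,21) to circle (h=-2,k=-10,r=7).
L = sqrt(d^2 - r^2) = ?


d = sqrt((0+ 2)^2 + (21+ 10)^2) = sqrt(4+961) = 31.0644
L = sqrt(965.0000 - 49) = sqrt(916.0000) = 30.2655

30.2655


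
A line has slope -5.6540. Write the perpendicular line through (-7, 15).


Perpendicular slope = -1/m1 = -1/(-5.6540) = 0.1769
b2 = y0 - m2*x0 = 15 - 7/(-5.6540) = 15 + 1.2381 = 16.2381

y = 0.1769x + 16.2381


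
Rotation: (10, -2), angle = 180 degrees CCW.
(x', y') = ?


cos(180) = -1, sin(180) = 0
x' = 10*(-1) + 2*0 = -10
y' = 10*0 - 2*(-1) = 2

(-10, 2)


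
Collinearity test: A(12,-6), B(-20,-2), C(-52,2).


12*(-2-2) - 20*(2+ 6) - 52*(-6+ 2)
= -48 - 160 + 208 = 0

Yes, collinear (determinant = 0)


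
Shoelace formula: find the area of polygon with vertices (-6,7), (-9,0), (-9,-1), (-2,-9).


sum(xi*y_{i+1}) = -6*0 - 9*(-1) - 9*(-9) - 2*7 = 76
sum(yi*x_{i+1}) = 7*(-9) + 0*(-9) - 1*(-2) - 9*(-6) = -7
Area = |76 + 7|/2 = 83/2 = 41.5000

41.5000 sq units


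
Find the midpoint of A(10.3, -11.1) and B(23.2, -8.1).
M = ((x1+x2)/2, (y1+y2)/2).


Mx = (10.3 + 23.2)/2 = 33.5/2 = 16.7500
My = (-11.1 - 8.1)/2 = -19.2/2 = -9.6000

(16.7500, -9.6000)


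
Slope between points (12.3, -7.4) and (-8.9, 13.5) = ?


dy = 13.5 + 7.4 = 20.9
dx = -8.9 - 12.3 = -21.2
m = 20.9/(-21.2) = -0.9858

m = -0.9858


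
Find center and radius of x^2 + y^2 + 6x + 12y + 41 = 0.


h = -D/2 = -6/2 = -3
k = -E/2 = -12/2 = -6
r^2 = h^2 + k^2 - F = 9 + 36 - 41 = 4
r = 2

Center (-3, -6), radius = 2


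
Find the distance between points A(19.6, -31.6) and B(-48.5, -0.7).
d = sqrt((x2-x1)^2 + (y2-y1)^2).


dx = -48.5 - 19.6 = -68.1
dy = -0.7 + 31.6 = 30.9
d = sqrt(4637.61 + 954.81) = sqrt(5592.42) = 74.7825

74.7825


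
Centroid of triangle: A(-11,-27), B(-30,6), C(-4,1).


Gx = (-11- 30- 4)/3 = -45/3 = -15.0000
Gy = (-27+6+1)/3 = -20/3 = -6.6667

G = (-15.0000, -6.6667)


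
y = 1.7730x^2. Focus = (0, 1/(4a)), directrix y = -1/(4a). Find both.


a = 1.7730
1/(4a) = 0.1410
Focus = (0, 0.1410)
Directrix: y = -0.1410

Focus = (0, 0.1410), Directrix: y = -0.1410


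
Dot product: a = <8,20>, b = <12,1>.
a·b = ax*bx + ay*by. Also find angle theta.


a·b = 8*12 + 20*1 = 96 + 20 = 116
|a| = sqrt(64+400) = 21.5407
|b| = sqrt(144+1) = 12.0416
cos(theta) = 116/(sqrt(464)*sqrt(145)) = 116/sqrt(67280) = 0.447214
theta = arccos(116/sqrt(67280)) = 63.4349 degrees

a·b = 116, theta = 63.4349 deg


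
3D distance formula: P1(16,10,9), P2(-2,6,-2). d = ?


dx=-18, dy=-4, dz=-11
d = sqrt(324+16+121) = sqrt(461) = 21.4709

21.4709


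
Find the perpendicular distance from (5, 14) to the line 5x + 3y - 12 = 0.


|5*5 + 3*14 - 12| = |55| = 55
sqrt(25 + 9) = sqrt(34) = 5.8310
d = 55/sqrt(34) = 9.4324

9.4324


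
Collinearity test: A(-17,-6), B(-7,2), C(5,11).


-17*(2-11) - 7*(11+ 6) + 5*(-6-2)
= 153 - 119 - 40 = -6

No, not collinear (determinant = -6)


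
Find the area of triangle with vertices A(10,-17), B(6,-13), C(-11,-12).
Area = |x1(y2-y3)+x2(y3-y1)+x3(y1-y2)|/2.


10*(-13+ 12) = -10
6*(-12+ 17) = 30
-11*(-17+ 13) = 44
sum = 64
Area = |64|/2 = 32.0000

32.0000 sq units


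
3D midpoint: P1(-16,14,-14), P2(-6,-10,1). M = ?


Mx = (-16- 6)/2 = -11.0000
My = (14- 10)/2 = 2.0000
Mz = (-14+1)/2 = -6.5000

M = (-11.0000, 2.0000, -6.5000)


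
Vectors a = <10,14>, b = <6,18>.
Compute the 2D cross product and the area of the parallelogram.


cross = 10*18 - 14*6 = 180 - 84 = 96
Parallelogram area = |96| = 96

cross = 96, parallelogram area = 96


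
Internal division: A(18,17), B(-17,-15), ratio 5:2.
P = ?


Px = (5*(-17) + 2*18)/7 = -49/7 = -7.0000
Py = (5*(-15) + 2*17)/7 = -41/7 = -5.8571

P = (-7.0000, -5.8571)


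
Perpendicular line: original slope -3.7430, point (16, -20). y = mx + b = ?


Perpendicular slope = -1/m1 = -1/(-3.7430) = 0.2672
b2 = y0 - m2*x0 = -20 + 16/(-3.7430) = -20 - 4.2746 = -24.2746

y = 0.2672x - 24.2746


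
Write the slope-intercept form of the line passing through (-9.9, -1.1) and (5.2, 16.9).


m = (18.0)/(15.1) = 1.1921
b = y1 - m*x1 = -1.1 - (18.0*(-9.9))/(15.1) = -1.1 + 11.8013 = 10.7013

y = 1.1921x + 10.7013


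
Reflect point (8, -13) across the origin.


Reflection rule for origin: (-x, -y)
(8, -13) -> (-8, 13)

(-8, 13)


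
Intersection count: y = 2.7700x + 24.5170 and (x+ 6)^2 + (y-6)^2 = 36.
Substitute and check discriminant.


Substitute y = 2.7700x + 24.5170: (x+ 6)^2 + (2.7700x+24.5170-6)^2 = 36
Expand to Ax^2 + Bx + C = 0, where b-k = 18.517
A = 1+m^2 = 8.6729
B = 2(m(b-k) - h) = 2(2.7700*18.517 + 6) = 114.58418
C = h^2 + (b-k)^2 - r^2 = 36 + 342.879289 - 36 = 342.879289
disc = B^2-4AC = 13129.5343 - 11895.0311 = 1234.5032
disc > 0

2 intersection points


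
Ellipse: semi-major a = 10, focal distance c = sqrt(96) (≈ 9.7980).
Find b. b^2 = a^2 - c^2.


b^2 = 10^2 - (sqrt(96))^2 = 100 - 96 = 4
b = sqrt(4) = 2

b = 2


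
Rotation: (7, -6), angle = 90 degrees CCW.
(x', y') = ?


cos(90) = 0, sin(90) = 1
x' = 7*0 + 6*1 = 6
y' = 7*1 - 6*0 = 7

(6, 7)


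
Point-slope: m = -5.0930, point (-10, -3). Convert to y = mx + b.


y + 3 = -5.0930(x + 10)
y = -5.0930x - 3 + 5.0930*(-10)
y = -5.0930x - 53.9300

y = -5.0930x - 53.9300


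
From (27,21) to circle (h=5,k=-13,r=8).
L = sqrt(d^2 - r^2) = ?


d = sqrt((27-5)^2 + (21+ 13)^2) = sqrt(484+1156) = 40.4969
L = sqrt(1640.0000 - 64) = sqrt(1576.0000) = 39.6989

39.6989


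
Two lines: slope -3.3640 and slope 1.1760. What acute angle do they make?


m1-m2 = -4.54
1+m1*m2 = -2.956064
tan(theta) = |-4.54/(-2.956064)| = 1.535826
theta = arctan(|-4.54/(-2.956064)|) = 56.9312 degrees (acute angle)

56.9312 degrees


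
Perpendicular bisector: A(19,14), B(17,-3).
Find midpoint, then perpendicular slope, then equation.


Midpoint = (18, 5.5)
Slope of AB = dy/dx = -17/(-2) = 8.5000
Perp slope = -dx/dy = -2/17 = -0.1176
b = My - (perp slope)*Mx = 5.5 + (-2*18)/(-17) = 5.5 + 2.1176 = 7.6176

y = -0.1176x + 7.6176


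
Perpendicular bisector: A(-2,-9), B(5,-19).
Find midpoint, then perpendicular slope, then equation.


Midpoint = (1.5, -14)
Slope of AB = dy/dx = -10/7 = -1.4286
Perp slope = -dx/dy = 7/10 = 0.7000
b = My - (perp slope)*Mx = -14 + (7*1.5)/(-10) = -14 - 1.0500 = -15.0500

y = 0.7000x - 15.0500


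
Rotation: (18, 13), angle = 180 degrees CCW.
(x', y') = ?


cos(180) = -1, sin(180) = 0
x' = 18*(-1) - 13*0 = -18
y' = 18*0 + 13*(-1) = -13

(-18, -13)


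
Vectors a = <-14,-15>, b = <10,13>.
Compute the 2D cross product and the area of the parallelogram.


cross = -14*13 + 15*10 = -182 + 150 = -32
Parallelogram area = |-32| = 32

cross = -32, parallelogram area = 32


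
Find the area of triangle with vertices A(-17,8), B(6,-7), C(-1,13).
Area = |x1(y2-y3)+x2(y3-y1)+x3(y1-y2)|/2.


-17*(-7-13) = 340
6*(13-8) = 30
-1*(8+ 7) = -15
sum = 355
Area = |355|/2 = 177.5000

177.5000 sq units


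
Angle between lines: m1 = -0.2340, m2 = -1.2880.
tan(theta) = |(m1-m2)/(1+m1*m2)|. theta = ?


m1-m2 = 1.054
1+m1*m2 = 1.301392
tan(theta) = |1.054/1.301392| = 0.809902
theta = arctan(|1.054/1.301392|) = 39.0041 degrees (acute angle)

39.0041 degrees


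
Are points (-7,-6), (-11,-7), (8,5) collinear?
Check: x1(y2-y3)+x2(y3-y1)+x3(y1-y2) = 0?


-7*(-7-5) - 11*(5+ 6) + 8*(-6+ 7)
= 84 - 121 + 8 = -29

No, not collinear (determinant = -29)


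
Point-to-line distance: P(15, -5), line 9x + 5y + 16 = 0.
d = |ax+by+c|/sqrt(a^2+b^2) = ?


|9*15 + 5*(-5) + 16| = |126| = 126
sqrt(81 + 25) = sqrt(106) = 10.2956
d = 126/sqrt(106) = 12.2382

12.2382


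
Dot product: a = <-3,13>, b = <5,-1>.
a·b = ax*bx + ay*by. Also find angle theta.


a·b = -3*5 + 13*(-1) = -15 - 13 = -28
|a| = sqrt(9+169) = 13.3417
|b| = sqrt(25+1) = 5.0990
cos(theta) = -28/(sqrt(178)*sqrt(26)) = -28/sqrt(4628) = -0.411587
theta = arccos(-28/sqrt(4628)) = 114.3045 degrees

a·b = -28, theta = 114.3045 deg


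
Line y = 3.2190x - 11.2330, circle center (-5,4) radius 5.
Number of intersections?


Substitute y = 3.2190x - 11.2330: (x+ 5)^2 + (3.2190x- 11.2330-4)^2 = 25
Expand to Ax^2 + Bx + C = 0, where b-k = -15.233
A = 1+m^2 = 11.361961
B = 2(m(b-k) - h) = 2(3.2190*(-15.233) + 5) = -88.070054
C = h^2 + (b-k)^2 - r^2 = 25 + 232.044289 - 25 = 232.044289
disc = B^2-4AC = 7756.3344 - 10545.9126 = -2789.5782
disc < 0

0 intersection points


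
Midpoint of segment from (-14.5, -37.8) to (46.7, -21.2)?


Mx = (-14.5 + 46.7)/2 = 32.2/2 = 16.1000
My = (-37.8 - 21.2)/2 = -59.0/2 = -29.5000

(16.1000, -29.5000)


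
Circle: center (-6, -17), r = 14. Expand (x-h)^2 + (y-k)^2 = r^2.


(x+ 6)^2 + (y+ 17)^2 = 14^2
D = -2h = 12, E = -2k = 34
F = h^2+k^2-r^2 = 36+289-196 = 129

x^2 + y^2 + 12x + 34y + 129 = 0


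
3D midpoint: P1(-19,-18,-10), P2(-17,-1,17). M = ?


Mx = (-19- 17)/2 = -18.0000
My = (-18- 1)/2 = -9.5000
Mz = (-10+17)/2 = 3.5000

M = (-18.0000, -9.5000, 3.5000)


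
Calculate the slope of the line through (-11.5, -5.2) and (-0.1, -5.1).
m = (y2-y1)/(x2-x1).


dy = -5.1 + 5.2 = 0.1
dx = -0.1 + 11.5 = 11.4
m = 0.1/11.4 = 0.0088

m = 0.0088


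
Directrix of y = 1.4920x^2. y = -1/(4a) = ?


a = 1.4920
1/(4a) = 0.1676
directrix: y = -0.1676 = -0.1676

y = -0.1676


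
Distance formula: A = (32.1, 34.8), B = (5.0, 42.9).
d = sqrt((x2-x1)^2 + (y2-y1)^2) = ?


dx = 5.0 - 32.1 = -27.1
dy = 42.9 - 34.8 = 8.1
d = sqrt(734.41 + 65.61) = sqrt(800.02) = 28.2846

28.2846


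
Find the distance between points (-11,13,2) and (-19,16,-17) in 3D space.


dx=-8, dy=3, dz=-19
d = sqrt(64+9+361) = sqrt(434) = 20.8327

20.8327


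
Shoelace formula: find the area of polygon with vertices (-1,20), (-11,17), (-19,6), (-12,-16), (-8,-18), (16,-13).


sum(xi*y_{i+1}) = -1*17 - 11*6 - 19*(-16) - 12*(-18) - 8*(-13) + 16*20 = 861
sum(yi*x_{i+1}) = 20*(-11) + 17*(-19) + 6*(-12) - 16*(-8) - 18*16 - 13*(-1) = -762
Area = |861 + 762|/2 = 1623/2 = 811.5000

811.5000 sq units


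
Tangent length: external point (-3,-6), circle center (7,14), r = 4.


d = sqrt((-3-7)^2 + (-6-14)^2) = sqrt(100+400) = 22.3607
L = sqrt(500.0000 - 16) = sqrt(484.0000) = 22.0000

22.0000


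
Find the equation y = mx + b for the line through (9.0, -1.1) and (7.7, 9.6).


m = (10.7)/(-1.3) = -8.2308
b = y1 - m*x1 = -1.1 - (10.7*9.0)/(-1.3) = -1.1 + 74.0769 = 72.9769

y = -8.2308x + 72.9769


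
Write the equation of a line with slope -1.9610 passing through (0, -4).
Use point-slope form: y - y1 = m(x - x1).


y + 4 = -1.9610(x - 0)
y = -1.9610x - 4 + 1.9610*0
y = -1.9610x - 4.0000

y = -1.9610x - 4.0000


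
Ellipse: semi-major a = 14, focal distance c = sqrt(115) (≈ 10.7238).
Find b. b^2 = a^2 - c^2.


b^2 = 14^2 - (sqrt(115))^2 = 196 - 115 = 81
b = sqrt(81) = 9

b = 9


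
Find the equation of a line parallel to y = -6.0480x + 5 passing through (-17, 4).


Parallel lines have equal slopes.
m2 = -6.0480
b2 = 4 + 6.0480*(-17) = -98.8160

y = -6.0480x - 98.8160


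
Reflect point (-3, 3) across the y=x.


Reflection rule for y=x: (y, x)
(-3, 3) -> (3, -3)

(3, -3)


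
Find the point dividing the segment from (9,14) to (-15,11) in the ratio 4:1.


Px = (4*(-15) + 1*9)/5 = -51/5 = -10.2000
Py = (4*11 + 1*14)/5 = 58/5 = 11.6000

P = (-10.2000, 11.6000)


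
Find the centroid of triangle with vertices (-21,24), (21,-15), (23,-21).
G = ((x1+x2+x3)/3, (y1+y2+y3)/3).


Gx = (-21+21+23)/3 = 23/3 = 7.6667
Gy = (24- 15- 21)/3 = -12/3 = -4.0000

G = (7.6667, -4.0000)


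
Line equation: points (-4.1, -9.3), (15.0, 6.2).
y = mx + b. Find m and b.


m = (15.5)/(19.1) = 0.8115
b = y1 - m*x1 = -9.3 - (15.5*(-4.1))/(19.1) = -9.3 + 3.3272 = -5.9728

y = 0.8115x - 5.9728


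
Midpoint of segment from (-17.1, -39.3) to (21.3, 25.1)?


Mx = (-17.1 + 21.3)/2 = 4.2/2 = 2.1000
My = (-39.3 + 25.1)/2 = -14.2/2 = -7.1000

(2.1000, -7.1000)


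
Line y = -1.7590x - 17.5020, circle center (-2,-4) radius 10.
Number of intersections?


Substitute y = -1.7590x - 17.5020: (x+ 2)^2 + (-1.7590x- 17.5020+ 4)^2 = 100
Expand to Ax^2 + Bx + C = 0, where b-k = -13.502
A = 1+m^2 = 4.094081
B = 2(m(b-k) - h) = 2(-1.7590*(-13.502) + 2) = 51.500036
C = h^2 + (b-k)^2 - r^2 = 4 + 182.304004 - 100 = 86.304004
disc = B^2-4AC = 2652.2537 - 1413.3423 = 1238.9114
disc > 0

2 intersection points


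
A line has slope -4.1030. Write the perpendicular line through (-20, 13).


Perpendicular slope = -1/m1 = -1/(-4.1030) = 0.2437
b2 = y0 - m2*x0 = 13 - 20/(-4.1030) = 13 + 4.8745 = 17.8745

y = 0.2437x + 17.8745


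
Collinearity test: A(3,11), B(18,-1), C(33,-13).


3*(-1+ 13) + 18*(-13-11) + 33*(11+ 1)
= 36 - 432 + 396 = 0

Yes, collinear (determinant = 0)


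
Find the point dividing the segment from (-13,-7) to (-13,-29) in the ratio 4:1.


Px = (4*(-13) + 1*(-13))/5 = -65/5 = -13.0000
Py = (4*(-29) + 1*(-7))/5 = -123/5 = -24.6000

P = (-13.0000, -24.6000)


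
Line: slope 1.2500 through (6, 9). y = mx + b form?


y - 9 = 1.2500(x - 6)
y = 1.2500x + 9 - 1.2500*6
y = 1.2500x + 1.5000

y = 1.2500x + 1.5000


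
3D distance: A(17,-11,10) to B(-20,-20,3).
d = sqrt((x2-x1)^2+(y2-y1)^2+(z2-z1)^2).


dx=-37, dy=-9, dz=-7
d = sqrt(1369+81+49) = sqrt(1499) = 38.7169

38.7169


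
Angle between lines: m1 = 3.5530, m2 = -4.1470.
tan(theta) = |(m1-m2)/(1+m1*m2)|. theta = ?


m1-m2 = 7.7
1+m1*m2 = -13.734291
tan(theta) = |7.7/(-13.734291)| = 0.560641
theta = arctan(|7.7/(-13.734291)|) = 29.2768 degrees (acute angle)

29.2768 degrees


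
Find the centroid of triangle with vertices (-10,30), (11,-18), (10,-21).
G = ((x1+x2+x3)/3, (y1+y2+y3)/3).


Gx = (-10+11+10)/3 = 11/3 = 3.6667
Gy = (30- 18- 21)/3 = -9/3 = -3.0000

G = (3.6667, -3.0000)


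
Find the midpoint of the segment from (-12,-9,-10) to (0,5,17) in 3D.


Mx = (-12+0)/2 = -6.0000
My = (-9+5)/2 = -2.0000
Mz = (-10+17)/2 = 3.5000

M = (-6.0000, -2.0000, 3.5000)


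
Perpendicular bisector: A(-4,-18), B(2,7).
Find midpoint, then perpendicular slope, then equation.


Midpoint = (-1, -5.5)
Slope of AB = dy/dx = 25/6 = 4.1667
Perp slope = -dx/dy = -6/25 = -0.2400
b = My - (perp slope)*Mx = -5.5 + (6*(-1))/25 = -5.5 - 0.2400 = -5.7400

y = -0.2400x - 5.7400


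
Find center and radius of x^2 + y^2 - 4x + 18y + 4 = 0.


h = -D/2 = 4/2 = 2
k = -E/2 = -18/2 = -9
r^2 = h^2 + k^2 - F = 4 + 81 - 4 = 81
r = 9

Center (2, -9), radius = 9


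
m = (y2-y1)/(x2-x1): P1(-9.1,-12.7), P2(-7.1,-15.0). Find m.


dy = -15.0 + 12.7 = -2.3
dx = -7.1 + 9.1 = 2.0
m = -2.3/2.0 = -1.1500

m = -1.1500


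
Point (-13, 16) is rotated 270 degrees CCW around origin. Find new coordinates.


cos(270) = 0, sin(270) = -1
x' = -13*0 - 16*(-1) = 16
y' = -13*(-1) + 16*0 = 13

(16, 13)


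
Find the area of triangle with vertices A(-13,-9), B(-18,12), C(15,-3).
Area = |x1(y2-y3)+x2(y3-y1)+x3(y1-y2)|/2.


-13*(12+ 3) = -195
-18*(-3+ 9) = -108
15*(-9-12) = -315
sum = -618
Area = |-618|/2 = 309.0000

309.0000 sq units


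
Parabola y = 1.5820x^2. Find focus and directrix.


a = 1.5820
1/(4a) = 0.1580
Focus = (0, 0.1580)
Directrix: y = -0.1580

Focus = (0, 0.1580), Directrix: y = -0.1580


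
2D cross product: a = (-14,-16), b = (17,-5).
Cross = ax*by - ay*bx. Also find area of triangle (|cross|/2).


cross = -14*(-5) + 16*17 = 70 + 272 = 342
Triangle area = |342|/2 = 342/2 = 171.0000

cross = 342, triangle area = 171.0000


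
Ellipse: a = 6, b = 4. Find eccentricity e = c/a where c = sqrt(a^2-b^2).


c = sqrt(36-16) = sqrt(20) = 4.4721
e = c/a = sqrt(20)/6 = 0.7454

e = 0.7454


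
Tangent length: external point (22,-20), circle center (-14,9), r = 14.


d = sqrt((22+ 14)^2 + (-20-9)^2) = sqrt(1296+841) = 46.2277
L = sqrt(2137.0000 - 196) = sqrt(1941.0000) = 44.0568

44.0568


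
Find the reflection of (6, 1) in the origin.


Reflection rule for origin: (-x, -y)
(6, 1) -> (-6, -1)

(-6, -1)


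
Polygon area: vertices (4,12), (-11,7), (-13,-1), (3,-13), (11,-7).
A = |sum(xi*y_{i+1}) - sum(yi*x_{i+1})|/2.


sum(xi*y_{i+1}) = 4*7 - 11*(-1) - 13*(-13) + 3*(-7) + 11*12 = 319
sum(yi*x_{i+1}) = 12*(-11) + 7*(-13) - 1*3 - 13*11 - 7*4 = -397
Area = |319 + 397|/2 = 716/2 = 358.0000

358.0000 sq units


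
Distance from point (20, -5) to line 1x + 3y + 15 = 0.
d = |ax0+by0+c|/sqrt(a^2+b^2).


|1*20 + 3*(-5) + 15| = |20| = 20
sqrt(1 + 9) = sqrt(10) = 3.1623
d = 20/sqrt(10) = 6.3246

6.3246


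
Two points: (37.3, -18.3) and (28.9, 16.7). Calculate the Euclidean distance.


dx = 28.9 - 37.3 = -8.4
dy = 16.7 + 18.3 = 35.0
d = sqrt(70.56 + 1225.0) = sqrt(1295.56) = 35.9939

35.9939


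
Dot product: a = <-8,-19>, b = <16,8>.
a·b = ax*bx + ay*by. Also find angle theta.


a·b = -8*16 - 19*8 = -128 - 152 = -280
|a| = sqrt(64+361) = 20.6155
|b| = sqrt(256+64) = 17.8885
cos(theta) = -280/(sqrt(425)*sqrt(320)) = -280/sqrt(136000) = -0.759257
theta = arccos(-280/sqrt(136000)) = 139.3987 degrees

a·b = -280, theta = 139.3987 deg


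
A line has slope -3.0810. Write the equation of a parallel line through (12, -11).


Parallel lines have equal slopes.
m2 = -3.0810
b2 = -11 + 3.0810*12 = 25.9720

y = -3.0810x + 25.9720


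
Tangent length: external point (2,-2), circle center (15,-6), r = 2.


d = sqrt((2-15)^2 + (-2+ 6)^2) = sqrt(169+16) = 13.6015
L = sqrt(185.0000 - 4) = sqrt(181.0000) = 13.4536

13.4536


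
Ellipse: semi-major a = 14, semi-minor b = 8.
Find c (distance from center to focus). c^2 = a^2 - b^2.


c^2 = 14^2 - 8^2 = 196 - 64 = 132
c = sqrt(132) = 11.4891

c = 11.4891


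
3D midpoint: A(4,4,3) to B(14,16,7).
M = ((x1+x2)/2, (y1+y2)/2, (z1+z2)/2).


Mx = (4+14)/2 = 9.0000
My = (4+16)/2 = 10.0000
Mz = (3+7)/2 = 5.0000

M = (9.0000, 10.0000, 5.0000)


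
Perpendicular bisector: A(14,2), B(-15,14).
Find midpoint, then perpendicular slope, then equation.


Midpoint = (-0.5, 8)
Slope of AB = dy/dx = 12/(-29) = -0.4138
Perp slope = -dx/dy = 29/12 = 2.4167
b = My - (perp slope)*Mx = 8 + (-29*(-0.5))/12 = 8 + 1.2083 = 9.2083

y = 2.4167x + 9.2083


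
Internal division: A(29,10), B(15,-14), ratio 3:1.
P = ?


Px = (3*15 + 1*29)/4 = 74/4 = 18.5000
Py = (3*(-14) + 1*10)/4 = -32/4 = -8.0000

P = (18.5000, -8.0000)


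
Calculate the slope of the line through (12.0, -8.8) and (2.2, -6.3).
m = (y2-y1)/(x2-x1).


dy = -6.3 + 8.8 = 2.5
dx = 2.2 - 12.0 = -9.8
m = 2.5/(-9.8) = -0.2551

m = -0.2551


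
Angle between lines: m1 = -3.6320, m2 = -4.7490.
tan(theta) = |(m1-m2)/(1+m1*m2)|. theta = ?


m1-m2 = 1.117
1+m1*m2 = 18.248368
tan(theta) = |1.117/18.248368| = 0.061211
theta = arctan(|1.117/18.248368|) = 3.5028 degrees (acute angle)

3.5028 degrees


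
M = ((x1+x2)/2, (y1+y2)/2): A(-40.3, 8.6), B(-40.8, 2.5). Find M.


Mx = (-40.3 - 40.8)/2 = -81.1/2 = -40.5500
My = (8.6 + 2.5)/2 = 11.1/2 = 5.5500

(-40.5500, 5.5500)


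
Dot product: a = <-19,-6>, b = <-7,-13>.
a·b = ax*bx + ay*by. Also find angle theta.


a·b = -19*(-7) - 6*(-13) = 133 + 78 = 211
|a| = sqrt(361+36) = 19.9249
|b| = sqrt(49+169) = 14.7648
cos(theta) = 211/(sqrt(397)*sqrt(218)) = 211/sqrt(86546) = 0.717231
theta = arccos(211/sqrt(86546)) = 44.1737 degrees

a·b = 211, theta = 44.1737 deg


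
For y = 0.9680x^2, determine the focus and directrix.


a = 0.9680
1/(4a) = 0.2583
Focus = (0, 0.2583)
Directrix: y = -0.2583

Focus = (0, 0.2583), Directrix: y = -0.2583


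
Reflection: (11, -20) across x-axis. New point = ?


Reflection rule for x-axis: (x, -y)
(11, -20) -> (11, 20)

(11, 20)


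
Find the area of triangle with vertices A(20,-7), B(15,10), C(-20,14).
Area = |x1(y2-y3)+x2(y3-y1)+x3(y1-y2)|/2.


20*(10-14) = -80
15*(14+ 7) = 315
-20*(-7-10) = 340
sum = 575
Area = |575|/2 = 287.5000

287.5000 sq units


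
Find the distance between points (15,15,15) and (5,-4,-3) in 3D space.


dx=-10, dy=-19, dz=-18
d = sqrt(100+361+324) = sqrt(785) = 28.0179

28.0179


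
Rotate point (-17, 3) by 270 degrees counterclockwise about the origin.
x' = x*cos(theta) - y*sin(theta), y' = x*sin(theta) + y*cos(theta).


cos(270) = 0, sin(270) = -1
x' = -17*0 - 3*(-1) = 3
y' = -17*(-1) + 3*0 = 17

(3, 17)


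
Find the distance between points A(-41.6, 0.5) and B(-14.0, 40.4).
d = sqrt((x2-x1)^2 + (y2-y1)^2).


dx = -14.0 + 41.6 = 27.6
dy = 40.4 - 0.5 = 39.9
d = sqrt(761.76 + 1592.01) = sqrt(2353.77) = 48.5157

48.5157


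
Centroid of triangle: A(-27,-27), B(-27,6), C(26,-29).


Gx = (-27- 27+26)/3 = -28/3 = -9.3333
Gy = (-27+6- 29)/3 = -50/3 = -16.6667

G = (-9.3333, -16.6667)


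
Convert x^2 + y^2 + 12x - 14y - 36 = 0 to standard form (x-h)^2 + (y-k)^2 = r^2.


h = -D/2 = -12/2 = -6
k = -E/2 = 14/2 = 7
r^2 = h^2 + k^2 - F = 36 + 49 + 36 = 121
r = 11

Center (-6, 7), radius = 11


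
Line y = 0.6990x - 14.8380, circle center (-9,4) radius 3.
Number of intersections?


Substitute y = 0.6990x - 14.8380: (x+ 9)^2 + (0.6990x- 14.8380-4)^2 = 9
Expand to Ax^2 + Bx + C = 0, where b-k = -18.838
A = 1+m^2 = 1.488601
B = 2(m(b-k) - h) = 2(0.6990*(-18.838) + 9) = -8.335524
C = h^2 + (b-k)^2 - r^2 = 81 + 354.870244 - 9 = 426.870244
disc = B^2-4AC = 69.4810 - 2541.7579 = -2472.2769
disc < 0

0 intersection points


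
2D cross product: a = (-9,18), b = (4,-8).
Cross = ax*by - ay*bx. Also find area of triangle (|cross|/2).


cross = -9*(-8) - 18*4 = 72 - 72 = 0
Triangle area = |0|/2 = 0/2 = 0

cross = 0, triangle area = 0


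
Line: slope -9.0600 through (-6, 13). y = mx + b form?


y - 13 = -9.0600(x + 6)
y = -9.0600x + 13 + 9.0600*(-6)
y = -9.0600x - 41.3600

y = -9.0600x - 41.3600


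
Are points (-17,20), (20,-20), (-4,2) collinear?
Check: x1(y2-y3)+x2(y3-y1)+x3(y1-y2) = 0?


-17*(-20-2) + 20*(2-20) - 4*(20+ 20)
= 374 - 360 - 160 = -146

No, not collinear (determinant = -146)


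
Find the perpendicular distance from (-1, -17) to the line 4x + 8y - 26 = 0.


|4*(-1) + 8*(-17) - 26| = |-166| = 166
sqrt(16 + 64) = sqrt(80) = 8.9443
d = 166/sqrt(80) = 18.5594

18.5594


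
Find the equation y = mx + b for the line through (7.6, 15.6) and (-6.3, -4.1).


m = (-19.7)/(-13.9) = 1.4173
b = y1 - m*x1 = 15.6 - (-19.7*7.6)/(-13.9) = 15.6 - 10.7712 = 4.8288

y = 1.4173x + 4.8288


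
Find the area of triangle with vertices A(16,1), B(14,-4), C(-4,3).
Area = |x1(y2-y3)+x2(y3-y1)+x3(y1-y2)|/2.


16*(-4-3) = -112
14*(3-1) = 28
-4*(1+ 4) = -20
sum = -104
Area = |-104|/2 = 52.0000

52.0000 sq units


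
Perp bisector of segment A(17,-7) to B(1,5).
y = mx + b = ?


Midpoint = (9, -1)
Slope of AB = dy/dx = 12/(-16) = -0.7500
Perp slope = -dx/dy = 16/12 = 1.3333
b = My - (perp slope)*Mx = -1 + (-16*9)/12 = -1 - 12.0000 = -13.0000

y = 1.3333x - 13.0000


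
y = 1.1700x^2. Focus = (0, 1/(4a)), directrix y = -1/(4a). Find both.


a = 1.1700
1/(4a) = 0.2137
Focus = (0, 0.2137)
Directrix: y = -0.2137

Focus = (0, 0.2137), Directrix: y = -0.2137


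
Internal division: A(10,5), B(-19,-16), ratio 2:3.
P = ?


Px = (2*(-19) + 3*10)/5 = -8/5 = -1.6000
Py = (2*(-16) + 3*5)/5 = -17/5 = -3.4000

P = (-1.6000, -3.4000)


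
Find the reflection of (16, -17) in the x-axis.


Reflection rule for x-axis: (x, -y)
(16, -17) -> (16, 17)

(16, 17)


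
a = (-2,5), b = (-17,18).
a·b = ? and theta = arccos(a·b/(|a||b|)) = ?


a·b = -2*(-17) + 5*18 = 34 + 90 = 124
|a| = sqrt(4+25) = 5.3852
|b| = sqrt(289+324) = 24.7588
cos(theta) = 124/(sqrt(29)*sqrt(613)) = 124/sqrt(17777) = 0.930020
theta = arccos(124/sqrt(17777)) = 21.5620 degrees

a·b = 124, theta = 21.5620 deg


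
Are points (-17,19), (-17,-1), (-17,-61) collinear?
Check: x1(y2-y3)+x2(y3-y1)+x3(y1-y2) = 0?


-17*(-1+ 61) - 17*(-61-19) - 17*(19+ 1)
= -1020 + 1360 - 340 = 0

Yes, collinear (determinant = 0)


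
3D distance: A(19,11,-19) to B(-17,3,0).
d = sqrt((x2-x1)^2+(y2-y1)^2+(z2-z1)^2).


dx=-36, dy=-8, dz=19
d = sqrt(1296+64+361) = sqrt(1721) = 41.4849

41.4849


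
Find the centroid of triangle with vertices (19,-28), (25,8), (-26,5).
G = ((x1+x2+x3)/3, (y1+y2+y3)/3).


Gx = (19+25- 26)/3 = 18/3 = 6.0000
Gy = (-28+8+5)/3 = -15/3 = -5.0000

G = (6.0000, -5.0000)


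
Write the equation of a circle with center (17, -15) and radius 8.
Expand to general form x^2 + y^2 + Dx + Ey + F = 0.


(x-17)^2 + (y+ 15)^2 = 8^2
D = -2h = -34, E = -2k = 30
F = h^2+k^2-r^2 = 289+225-64 = 450

x^2 + y^2 - 34x + 30y + 450 = 0


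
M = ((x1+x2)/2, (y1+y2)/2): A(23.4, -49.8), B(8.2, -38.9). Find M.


Mx = (23.4 + 8.2)/2 = 31.6/2 = 15.8000
My = (-49.8 - 38.9)/2 = -88.7/2 = -44.3500

(15.8000, -44.3500)


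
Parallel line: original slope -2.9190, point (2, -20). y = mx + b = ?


Parallel lines have equal slopes.
m2 = -2.9190
b2 = -20 + 2.9190*2 = -14.1620

y = -2.9190x - 14.1620


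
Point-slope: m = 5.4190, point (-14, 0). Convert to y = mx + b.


y - 0 = 5.4190(x + 14)
y = 5.4190x + 0 - 5.4190*(-14)
y = 5.4190x + 75.8660

y = 5.4190x + 75.8660


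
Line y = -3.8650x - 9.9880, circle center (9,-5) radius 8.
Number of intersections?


Substitute y = -3.8650x - 9.9880: (x-9)^2 + (-3.8650x- 9.9880+ 5)^2 = 64
Expand to Ax^2 + Bx + C = 0, where b-k = -4.988
A = 1+m^2 = 15.938225
B = 2(m(b-k) - h) = 2(-3.8650*(-4.988) - 9) = 20.55724
C = h^2 + (b-k)^2 - r^2 = 81 + 24.880144 - 64 = 41.880144
disc = B^2-4AC = 422.6001 - 2669.9806 = -2247.3805
disc < 0

0 intersection points


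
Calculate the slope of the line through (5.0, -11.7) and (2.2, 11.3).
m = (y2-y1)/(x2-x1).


dy = 11.3 + 11.7 = 23.0
dx = 2.2 - 5.0 = -2.8
m = 23.0/(-2.8) = -8.2143

m = -8.2143


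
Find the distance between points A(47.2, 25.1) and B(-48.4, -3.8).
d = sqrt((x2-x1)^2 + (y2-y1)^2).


dx = -48.4 - 47.2 = -95.6
dy = -3.8 - 25.1 = -28.9
d = sqrt(9139.36 + 835.21) = sqrt(9974.57) = 99.8728

99.8728


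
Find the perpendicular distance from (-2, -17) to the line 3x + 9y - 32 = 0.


|3*(-2) + 9*(-17) - 32| = |-191| = 191
sqrt(9 + 81) = sqrt(90) = 9.4868
d = 191/sqrt(90) = 20.1332

20.1332


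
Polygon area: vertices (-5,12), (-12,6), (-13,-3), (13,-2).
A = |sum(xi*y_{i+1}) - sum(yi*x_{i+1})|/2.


sum(xi*y_{i+1}) = -5*6 - 12*(-3) - 13*(-2) + 13*12 = 188
sum(yi*x_{i+1}) = 12*(-12) + 6*(-13) - 3*13 - 2*(-5) = -251
Area = |188 + 251|/2 = 439/2 = 219.5000

219.5000 sq units


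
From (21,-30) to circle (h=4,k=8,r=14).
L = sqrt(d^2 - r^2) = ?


d = sqrt((21-4)^2 + (-30-8)^2) = sqrt(289+1444) = 41.6293
L = sqrt(1733.0000 - 196) = sqrt(1537.0000) = 39.2046

39.2046


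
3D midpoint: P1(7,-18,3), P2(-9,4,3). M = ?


Mx = (7- 9)/2 = -1.0000
My = (-18+4)/2 = -7.0000
Mz = (3+3)/2 = 3.0000

M = (-1.0000, -7.0000, 3.0000)


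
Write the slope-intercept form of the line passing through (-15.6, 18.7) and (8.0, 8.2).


m = (-10.5)/(23.6) = -0.4449
b = y1 - m*x1 = 18.7 - (-10.5*(-15.6))/(23.6) = 18.7 - 6.9407 = 11.7593

y = -0.4449x + 11.7593


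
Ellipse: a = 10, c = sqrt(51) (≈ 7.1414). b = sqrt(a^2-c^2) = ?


b^2 = 10^2 - (sqrt(51))^2 = 100 - 51 = 49
b = sqrt(49) = 7

b = 7


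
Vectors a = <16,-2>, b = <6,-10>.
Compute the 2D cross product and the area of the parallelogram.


cross = 16*(-10) + 2*6 = -160 + 12 = -148
Parallelogram area = |-148| = 148

cross = -148, parallelogram area = 148


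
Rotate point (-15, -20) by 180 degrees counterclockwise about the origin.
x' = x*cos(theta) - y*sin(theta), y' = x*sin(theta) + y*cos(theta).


cos(180) = -1, sin(180) = 0
x' = -15*(-1) + 20*0 = 15
y' = -15*0 - 20*(-1) = 20

(15, 20)


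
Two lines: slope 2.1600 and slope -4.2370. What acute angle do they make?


m1-m2 = 6.397
1+m1*m2 = -8.15192
tan(theta) = |6.397/(-8.15192)| = 0.784723
theta = arctan(|6.397/(-8.15192)|) = 38.1221 degrees (acute angle)

38.1221 degrees


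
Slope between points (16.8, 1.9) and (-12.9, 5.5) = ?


dy = 5.5 - 1.9 = 3.6
dx = -12.9 - 16.8 = -29.7
m = 3.6/(-29.7) = -0.1212

m = -0.1212


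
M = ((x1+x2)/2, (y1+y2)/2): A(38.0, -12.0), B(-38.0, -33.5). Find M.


Mx = (38.0 - 38.0)/2 = 0.0/2 = 0
My = (-12.0 - 33.5)/2 = -45.5/2 = -22.7500

(0, -22.7500)


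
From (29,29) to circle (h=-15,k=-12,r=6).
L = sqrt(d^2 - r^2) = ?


d = sqrt((29+ 15)^2 + (29+ 12)^2) = sqrt(1936+1681) = 60.1415
L = sqrt(3617.0000 - 36) = sqrt(3581.0000) = 59.8415

59.8415


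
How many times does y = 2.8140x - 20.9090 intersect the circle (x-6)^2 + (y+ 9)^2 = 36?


Substitute y = 2.8140x - 20.9090: (x-6)^2 + (2.8140x- 20.9090+ 9)^2 = 36
Expand to Ax^2 + Bx + C = 0, where b-k = -11.909
A = 1+m^2 = 8.918596
B = 2(m(b-k) - h) = 2(2.8140*(-11.909) - 6) = -79.023852
C = h^2 + (b-k)^2 - r^2 = 36 + 141.824281 - 36 = 141.824281
disc = B^2-4AC = 6244.7692 - 5059.4939 = 1185.2753
disc > 0

2 intersection points


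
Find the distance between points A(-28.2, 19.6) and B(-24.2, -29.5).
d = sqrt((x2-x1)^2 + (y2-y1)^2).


dx = -24.2 + 28.2 = 4.0
dy = -29.5 - 19.6 = -49.1
d = sqrt(16.0 + 2410.81) = sqrt(2426.81) = 49.2627

49.2627


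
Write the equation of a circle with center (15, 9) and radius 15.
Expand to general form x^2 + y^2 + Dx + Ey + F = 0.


(x-15)^2 + (y-9)^2 = 15^2
D = -2h = -30, E = -2k = -18
F = h^2+k^2-r^2 = 225+81-225 = 81

x^2 + y^2 - 30x - 18y + 81 = 0


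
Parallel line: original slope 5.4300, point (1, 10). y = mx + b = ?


Parallel lines have equal slopes.
m2 = 5.4300
b2 = 10 - 5.4300*1 = 4.5700

y = 5.4300x + 4.5700


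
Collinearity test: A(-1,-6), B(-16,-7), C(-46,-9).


-1*(-7+ 9) - 16*(-9+ 6) - 46*(-6+ 7)
= -2 + 48 - 46 = 0

Yes, collinear (determinant = 0)


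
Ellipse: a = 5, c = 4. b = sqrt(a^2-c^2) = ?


b^2 = 5^2 - (4)^2 = 25 - 16 = 9
b = sqrt(9) = 3

b = 3


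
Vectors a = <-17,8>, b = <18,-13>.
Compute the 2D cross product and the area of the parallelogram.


cross = -17*(-13) - 8*18 = 221 - 144 = 77
Parallelogram area = |77| = 77

cross = 77, parallelogram area = 77


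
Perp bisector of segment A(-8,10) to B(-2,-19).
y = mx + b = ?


Midpoint = (-5, -4.5)
Slope of AB = dy/dx = -29/6 = -4.8333
Perp slope = -dx/dy = 6/29 = 0.2069
b = My - (perp slope)*Mx = -4.5 + (6*(-5))/(-29) = -4.5 + 1.0345 = -3.4655

y = 0.2069x - 3.4655


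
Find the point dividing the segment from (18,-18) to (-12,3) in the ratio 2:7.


Px = (2*(-12) + 7*18)/9 = 102/9 = 11.3333
Py = (2*3 + 7*(-18))/9 = -120/9 = -13.3333

P = (11.3333, -13.3333)


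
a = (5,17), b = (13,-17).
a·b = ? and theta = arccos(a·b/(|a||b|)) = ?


a·b = 5*13 + 17*(-17) = 65 - 289 = -224
|a| = sqrt(25+289) = 17.7200
|b| = sqrt(169+289) = 21.4009
cos(theta) = -224/(sqrt(314)*sqrt(458)) = -224/sqrt(143812) = -0.590678
theta = arccos(-224/sqrt(143812)) = 126.2051 degrees

a·b = -224, theta = 126.2051 deg


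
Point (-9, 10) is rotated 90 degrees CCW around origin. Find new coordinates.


cos(90) = 0, sin(90) = 1
x' = -9*0 - 10*1 = -10
y' = -9*1 + 10*0 = -9

(-10, -9)


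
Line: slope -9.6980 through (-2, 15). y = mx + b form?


y - 15 = -9.6980(x + 2)
y = -9.6980x + 15 + 9.6980*(-2)
y = -9.6980x - 4.3960

y = -9.6980x - 4.3960


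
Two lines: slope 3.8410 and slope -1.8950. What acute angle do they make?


m1-m2 = 5.736
1+m1*m2 = -6.278695
tan(theta) = |5.736/(-6.278695)| = 0.913566
theta = arctan(|5.736/(-6.278695)|) = 42.4137 degrees (acute angle)

42.4137 degrees


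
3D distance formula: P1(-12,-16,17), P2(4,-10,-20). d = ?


dx=16, dy=6, dz=-37
d = sqrt(256+36+1369) = sqrt(1661) = 40.7554

40.7554


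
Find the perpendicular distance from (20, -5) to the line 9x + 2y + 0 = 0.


|9*20 + 2*(-5) + 0| = |170| = 170
sqrt(81 + 4) = sqrt(85) = 9.2195
d = 170/sqrt(85) = 18.4391

18.4391


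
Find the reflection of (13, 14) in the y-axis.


Reflection rule for y-axis: (-x, y)
(13, 14) -> (-13, 14)

(-13, 14)


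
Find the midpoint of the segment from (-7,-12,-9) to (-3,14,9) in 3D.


Mx = (-7- 3)/2 = -5.0000
My = (-12+14)/2 = 1.0000
Mz = (-9+9)/2 = 0

M = (-5.0000, 1.0000, 0)


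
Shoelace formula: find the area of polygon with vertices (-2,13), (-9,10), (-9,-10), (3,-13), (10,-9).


sum(xi*y_{i+1}) = -2*10 - 9*(-10) - 9*(-13) + 3*(-9) + 10*13 = 290
sum(yi*x_{i+1}) = 13*(-9) + 10*(-9) - 10*3 - 13*10 - 9*(-2) = -349
Area = |290 + 349|/2 = 639/2 = 319.5000

319.5000 sq units


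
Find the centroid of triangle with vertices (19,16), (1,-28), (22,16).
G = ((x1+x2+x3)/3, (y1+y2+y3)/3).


Gx = (19+1+22)/3 = 42/3 = 14.0000
Gy = (16- 28+16)/3 = 4/3 = 1.3333

G = (14.0000, 1.3333)


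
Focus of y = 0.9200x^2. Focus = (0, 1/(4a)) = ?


a = 0.9200
4a = 3.6800
focus = (0, 1/3.6800) = (0, 0.2717)

Focus = (0, 0.2717)


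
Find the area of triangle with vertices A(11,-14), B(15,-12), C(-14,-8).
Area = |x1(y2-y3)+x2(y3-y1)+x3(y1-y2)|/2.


11*(-12+ 8) = -44
15*(-8+ 14) = 90
-14*(-14+ 12) = 28
sum = 74
Area = |74|/2 = 37.0000

37.0000 sq units


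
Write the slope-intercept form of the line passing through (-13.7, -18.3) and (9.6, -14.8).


m = (3.5)/(23.3) = 0.1502
b = y1 - m*x1 = -18.3 - (3.5*(-13.7))/(23.3) = -18.3 + 2.0579 = -16.2421

y = 0.1502x - 16.2421


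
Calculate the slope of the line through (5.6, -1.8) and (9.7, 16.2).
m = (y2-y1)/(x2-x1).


dy = 16.2 + 1.8 = 18.0
dx = 9.7 - 5.6 = 4.1
m = 18.0/4.1 = 4.3902

m = 4.3902


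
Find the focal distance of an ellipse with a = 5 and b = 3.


c^2 = 5^2 - 3^2 = 25 - 9 = 16
c = sqrt(16) = 4.0000

c = 4.0000


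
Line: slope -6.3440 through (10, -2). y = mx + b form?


y + 2 = -6.3440(x - 10)
y = -6.3440x - 2 + 6.3440*10
y = -6.3440x + 61.4400

y = -6.3440x + 61.4400


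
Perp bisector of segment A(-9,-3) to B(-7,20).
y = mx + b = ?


Midpoint = (-8, 8.5)
Slope of AB = dy/dx = 23/2 = 11.5000
Perp slope = -dx/dy = -2/23 = -0.0870
b = My - (perp slope)*Mx = 8.5 + (2*(-8))/23 = 8.5 - 0.6957 = 7.8043

y = -0.0870x + 7.8043


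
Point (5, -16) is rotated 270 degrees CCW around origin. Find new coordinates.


cos(270) = 0, sin(270) = -1
x' = 5*0 + 16*(-1) = -16
y' = 5*(-1) - 16*0 = -5

(-16, -5)


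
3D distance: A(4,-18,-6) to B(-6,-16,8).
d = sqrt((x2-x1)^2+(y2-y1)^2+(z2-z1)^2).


dx=-10, dy=2, dz=14
d = sqrt(100+4+196) = sqrt(300) = 17.3205

17.3205


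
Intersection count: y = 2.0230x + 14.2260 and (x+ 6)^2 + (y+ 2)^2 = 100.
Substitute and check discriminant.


Substitute y = 2.0230x + 14.2260: (x+ 6)^2 + (2.0230x+14.2260+ 2)^2 = 100
Expand to Ax^2 + Bx + C = 0, where b-k = 16.226
A = 1+m^2 = 5.092529
B = 2(m(b-k) - h) = 2(2.0230*16.226 + 6) = 77.650396
C = h^2 + (b-k)^2 - r^2 = 36 + 263.283076 - 100 = 199.283076
disc = B^2-4AC = 6029.5840 - 4059.4194 = 1970.1646
disc > 0

2 intersection points


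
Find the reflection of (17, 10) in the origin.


Reflection rule for origin: (-x, -y)
(17, 10) -> (-17, -10)

(-17, -10)


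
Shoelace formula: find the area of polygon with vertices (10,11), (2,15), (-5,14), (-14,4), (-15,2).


sum(xi*y_{i+1}) = 10*15 + 2*14 - 5*4 - 14*2 - 15*11 = -35
sum(yi*x_{i+1}) = 11*2 + 15*(-5) + 14*(-14) + 4*(-15) + 2*10 = -289
Area = |-35 + 289|/2 = 254/2 = 127.0000

127.0000 sq units


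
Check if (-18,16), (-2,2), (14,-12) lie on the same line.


-18*(2+ 12) - 2*(-12-16) + 14*(16-2)
= -252 + 56 + 196 = 0

Yes, collinear (determinant = 0)


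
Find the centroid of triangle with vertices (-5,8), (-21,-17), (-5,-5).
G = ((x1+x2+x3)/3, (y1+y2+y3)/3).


Gx = (-5- 21- 5)/3 = -31/3 = -10.3333
Gy = (8- 17- 5)/3 = -14/3 = -4.6667

G = (-10.3333, -4.6667)


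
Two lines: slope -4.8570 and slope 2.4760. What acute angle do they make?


m1-m2 = -7.333
1+m1*m2 = -11.025932
tan(theta) = |-7.333/(-11.025932)| = 0.665068
theta = arctan(|-7.333/(-11.025932)|) = 33.6266 degrees (acute angle)

33.6266 degrees
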